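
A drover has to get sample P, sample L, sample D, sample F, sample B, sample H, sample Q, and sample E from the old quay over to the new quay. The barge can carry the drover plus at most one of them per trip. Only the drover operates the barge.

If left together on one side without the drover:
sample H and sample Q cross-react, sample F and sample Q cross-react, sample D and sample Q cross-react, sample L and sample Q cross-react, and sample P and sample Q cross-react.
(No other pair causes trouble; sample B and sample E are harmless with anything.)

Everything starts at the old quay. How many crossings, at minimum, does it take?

impossible

Following every safe sequence of crossings from the start, the most of the 8 that can be at the new quay as the barge arrives there on crossings 1, 3, 5, 7 is 1, 2, 3, 4 respectively; the best ever achieved is 4 of 8.
From crossing 9 on, no configuration arises that was not already reachable earlier: only 52 distinct safe configurations (who is on which side, and where the barge is) can ever be reached, none of them has everyone across, and every continuation just revisits them. So no valid plan exists.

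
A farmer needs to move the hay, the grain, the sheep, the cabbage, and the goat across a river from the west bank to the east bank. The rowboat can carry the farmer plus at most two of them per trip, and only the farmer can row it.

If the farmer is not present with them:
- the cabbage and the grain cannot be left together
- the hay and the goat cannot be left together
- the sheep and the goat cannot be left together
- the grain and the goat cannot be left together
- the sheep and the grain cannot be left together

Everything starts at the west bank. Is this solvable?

Yes

1. Farmer goes to the east bank with the goat and the grain.
2. Farmer goes back to the west bank with the grain.
3. Farmer goes to the east bank with the grain and the hay.
4. Farmer goes back to the west bank with the goat.
5. Farmer goes to the east bank with the cabbage and the sheep.
6. Farmer goes back to the west bank with the grain.
7. Farmer goes to the east bank with the goat and the grain.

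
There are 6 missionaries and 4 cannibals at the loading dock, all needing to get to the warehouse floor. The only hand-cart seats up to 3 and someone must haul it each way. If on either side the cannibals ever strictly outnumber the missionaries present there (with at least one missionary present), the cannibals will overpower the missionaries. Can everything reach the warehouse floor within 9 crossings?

Yes

Yes — this plan uses 9 crossings (≤ 9):
1. 2 cannibals → the warehouse floor.  (the loading dock: 6M 2C; the warehouse floor: 0M 2C)
2. 1 cannibal ← the loading dock.  (the loading dock: 6M 3C; the warehouse floor: 0M 1C)
3. 3 cannibals → the warehouse floor.  (the loading dock: 6M 0C; the warehouse floor: 0M 4C)
4. 1 cannibal ← the loading dock.  (the loading dock: 6M 1C; the warehouse floor: 0M 3C)
5. 3 missionaries → the warehouse floor.  (the loading dock: 3M 1C; the warehouse floor: 3M 3C)
6. 1 cannibal ← the loading dock.  (the loading dock: 3M 2C; the warehouse floor: 3M 2C)
7. 1 missionary and 2 cannibals → the warehouse floor.  (the loading dock: 2M 0C; the warehouse floor: 4M 4C)
8. 1 cannibal ← the loading dock.  (the loading dock: 2M 1C; the warehouse floor: 4M 3C)
9. 2 missionaries and 1 cannibal → the warehouse floor.  (the loading dock: 0M 0C; the warehouse floor: 6M 4C)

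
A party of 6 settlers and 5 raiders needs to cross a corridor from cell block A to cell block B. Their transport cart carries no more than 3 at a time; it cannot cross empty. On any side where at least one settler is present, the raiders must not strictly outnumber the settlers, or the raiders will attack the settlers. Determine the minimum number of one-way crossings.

9

Counting alone: each trip to cell block B takes at most 3 across and each return brings at least 1 back, so after t trips out (and t−1 returns) at most 3t − (t−1) of the 11 are across; that first reaches 11 at t = 5, so at least 9 crossings are needed.
The plan below uses exactly 9 crossings, so it is optimal:
1. 3 raiders → cell block B.  (cell block A: 6S 2R; cell block B: 0S 3R)
2. 1 raider ← cell block A.  (cell block A: 6S 3R; cell block B: 0S 2R)
3. 3 settlers → cell block B.  (cell block A: 3S 3R; cell block B: 3S 2R)
4. 1 settler ← cell block A.  (cell block A: 4S 3R; cell block B: 2S 2R)
5. 2 settlers and 1 raider → cell block B.  (cell block A: 2S 2R; cell block B: 4S 3R)
6. 1 settler ← cell block A.  (cell block A: 3S 2R; cell block B: 3S 3R)
7. 2 settlers and 1 raider → cell block B.  (cell block A: 1S 1R; cell block B: 5S 4R)
8. 1 settler ← cell block A.  (cell block A: 2S 1R; cell block B: 4S 4R)
9. 2 settlers and 1 raider → cell block B.  (cell block A: 0S 0R; cell block B: 6S 5R)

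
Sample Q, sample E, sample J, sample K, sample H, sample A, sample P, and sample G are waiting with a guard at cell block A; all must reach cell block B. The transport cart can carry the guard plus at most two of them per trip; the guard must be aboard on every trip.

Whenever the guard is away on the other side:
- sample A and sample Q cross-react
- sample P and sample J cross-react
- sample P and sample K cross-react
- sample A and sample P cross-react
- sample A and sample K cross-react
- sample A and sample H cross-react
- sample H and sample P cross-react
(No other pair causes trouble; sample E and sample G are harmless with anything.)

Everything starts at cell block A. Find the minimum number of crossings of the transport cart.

Counting alone: the guard can take at most 2 across per trip to cell block B, so moving all 8 needs at least 4 loaded trips out, with a return between consecutive ones — at least 7 crossings.
The safety rule pushes this higher. Following every safe sequence of crossings, the most of the 8 that can be at cell block B as the transport cart arrives there on crossings 7, 9, 11 is 5, 6, 7 respectively — never all 8.
So no plan with fewer than 13 crossings exists, and this one achieves 13:
1. Guard goes to cell block B with sample A and sample P.
2. Guard goes back to cell block A with sample A.
3. Guard goes to cell block B with sample A and sample Q.
4. Guard goes back to cell block A with sample A.
5. Guard goes to cell block B with sample A and sample E.
6. Guard goes back to cell block A with sample A.
7. Guard goes to cell block B with sample H and sample K.
8. Guard goes back to cell block A with sample P.
9. Guard goes to cell block B with sample A and sample J.
10. Guard goes back to cell block A with sample A.
11. Guard goes to cell block B with sample A and sample G.
12. Guard goes back to cell block A with sample A.
13. Guard goes to cell block B with sample A and sample P.

13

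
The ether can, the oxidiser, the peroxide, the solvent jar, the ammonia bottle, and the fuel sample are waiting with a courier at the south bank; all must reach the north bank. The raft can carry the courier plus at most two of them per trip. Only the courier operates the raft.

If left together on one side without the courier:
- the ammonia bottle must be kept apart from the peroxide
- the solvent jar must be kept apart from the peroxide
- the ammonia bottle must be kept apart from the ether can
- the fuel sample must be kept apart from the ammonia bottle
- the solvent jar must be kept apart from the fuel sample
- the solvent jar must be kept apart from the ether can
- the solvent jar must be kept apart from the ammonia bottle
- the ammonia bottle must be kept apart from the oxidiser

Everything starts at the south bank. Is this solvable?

Following every safe sequence of crossings from the start, the most of the 6 that can be at the north bank as the raft arrives there on crossings 1, 3, 5 is 2, 3, 4 respectively; the best ever achieved is 4 of 6.
From crossing 7 on, no configuration arises that was not already reachable earlier: only 19 distinct safe configurations (who is on which side, and where the raft is) can ever be reached, none of them has everyone across, and every continuation just revisits them. So no valid plan exists.

No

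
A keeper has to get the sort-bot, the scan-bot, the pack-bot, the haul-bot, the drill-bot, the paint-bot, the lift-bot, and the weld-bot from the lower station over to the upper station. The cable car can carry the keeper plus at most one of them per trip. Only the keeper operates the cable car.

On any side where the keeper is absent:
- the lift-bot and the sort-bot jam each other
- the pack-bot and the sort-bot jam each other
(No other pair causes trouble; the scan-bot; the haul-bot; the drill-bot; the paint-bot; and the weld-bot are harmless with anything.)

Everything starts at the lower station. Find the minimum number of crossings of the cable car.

Counting alone: the keeper can take at most 1 across per trip to the upper station, so moving all 8 needs at least 8 loaded trips out, with a return between consecutive ones — at least 15 crossings.
The safety rule pushes this higher. Following every safe sequence of crossings, the most of the 8 that can be at the upper station as the cable car arrives there on crossing 15 is 7 — never all 8.
So no plan with fewer than 17 crossings exists, and this one achieves 17:
1. Keeper goes to the upper station with the sort-bot.
2. Keeper goes back to the lower station alone.
3. Keeper goes to the upper station with the scan-bot.
4. Keeper goes back to the lower station alone.
5. Keeper goes to the upper station with the pack-bot.
6. Keeper goes back to the lower station with the sort-bot.
7. Keeper goes to the upper station with the lift-bot.
8. Keeper goes back to the lower station alone.
9. Keeper goes to the upper station with the haul-bot.
10. Keeper goes back to the lower station alone.
11. Keeper goes to the upper station with the drill-bot.
12. Keeper goes back to the lower station alone.
13. Keeper goes to the upper station with the paint-bot.
14. Keeper goes back to the lower station alone.
15. Keeper goes to the upper station with the weld-bot.
16. Keeper goes back to the lower station alone.
17. Keeper goes to the upper station with the sort-bot.

17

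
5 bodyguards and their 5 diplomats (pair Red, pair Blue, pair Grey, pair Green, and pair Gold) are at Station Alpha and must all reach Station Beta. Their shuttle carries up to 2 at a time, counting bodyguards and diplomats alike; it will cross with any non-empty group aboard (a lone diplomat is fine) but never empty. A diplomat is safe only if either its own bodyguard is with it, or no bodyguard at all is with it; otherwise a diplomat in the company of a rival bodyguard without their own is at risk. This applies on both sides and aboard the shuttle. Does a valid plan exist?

No

Following every safe sequence of crossings from the start, the most of the 10 that can be at Station Beta as the shuttle arrives there on crossings 1, 3, 5, 7 is 2, 3, 4, 5 respectively; the best ever achieved is 5 of 10.
From crossing 9 on, no configuration arises that was not already reachable earlier: only 82 distinct safe configurations (who is on which side, and where the shuttle is) can ever be reached, none of them has everyone across, and every continuation just revisits them. So no valid plan exists.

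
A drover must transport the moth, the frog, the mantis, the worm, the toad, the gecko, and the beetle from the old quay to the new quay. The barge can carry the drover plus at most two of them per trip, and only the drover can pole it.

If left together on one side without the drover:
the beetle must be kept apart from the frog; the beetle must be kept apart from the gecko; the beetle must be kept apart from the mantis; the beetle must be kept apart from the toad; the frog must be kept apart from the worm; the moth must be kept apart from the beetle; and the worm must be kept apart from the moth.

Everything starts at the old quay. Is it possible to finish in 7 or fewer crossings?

Counting alone: the drover can take at most 2 across per trip to the new quay, so moving all 7 needs at least 4 loaded trips out, with a return between consecutive ones — at least 7 crossings.
The safety rule pushes this higher. Following every safe sequence of crossings, the most of the 7 that can be at the new quay as the barge arrives there on crossing 7 is 6 — never all 7.
So the move cannot be finished within 7 crossings. (The shortest complete plan takes 9:)
1. Drover goes to the new quay with the beetle and the worm.
2. Drover goes back to the old quay alone.
3. Drover goes to the new quay with the frog and the moth.
4. Drover goes back to the old quay with the beetle and the worm.
5. Drover goes to the new quay with the beetle and the mantis.
6. Drover goes back to the old quay with the beetle.
7. Drover goes to the new quay with the gecko and the toad.
8. Drover goes back to the old quay alone.
9. Drover goes to the new quay with the beetle and the worm.

No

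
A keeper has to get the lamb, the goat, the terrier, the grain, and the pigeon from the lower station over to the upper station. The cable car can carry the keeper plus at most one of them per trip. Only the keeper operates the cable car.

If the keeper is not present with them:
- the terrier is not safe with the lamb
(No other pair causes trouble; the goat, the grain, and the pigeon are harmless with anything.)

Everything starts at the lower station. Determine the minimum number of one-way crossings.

Counting alone: the keeper can take at most 1 across per trip to the upper station, so moving all 5 needs at least 5 loaded trips out, with a return between consecutive ones — at least 9 crossings.
The plan below uses exactly 9 crossings, so it is optimal:
1. Keeper goes to the upper station with the lamb.
2. Keeper goes back to the lower station alone.
3. Keeper goes to the upper station with the goat.
4. Keeper goes back to the lower station alone.
5. Keeper goes to the upper station with the grain.
6. Keeper goes back to the lower station alone.
7. Keeper goes to the upper station with the pigeon.
8. Keeper goes back to the lower station alone.
9. Keeper goes to the upper station with the terrier.

9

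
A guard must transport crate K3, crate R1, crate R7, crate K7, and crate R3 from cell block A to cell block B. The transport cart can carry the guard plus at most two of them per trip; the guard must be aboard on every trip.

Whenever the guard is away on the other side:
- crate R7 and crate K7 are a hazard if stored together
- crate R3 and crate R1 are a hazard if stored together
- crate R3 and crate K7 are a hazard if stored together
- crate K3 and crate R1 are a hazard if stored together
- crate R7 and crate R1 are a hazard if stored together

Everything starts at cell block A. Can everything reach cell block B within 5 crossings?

Counting alone: the guard can take at most 2 across per trip to cell block B, so moving all 5 needs at least 3 loaded trips out, with a return between consecutive ones — at least 5 crossings.
The safety rule pushes this higher. Following every safe sequence of crossings, the most of the 5 that can be at cell block B as the transport cart arrives there on crossing 5 is 4 — never all 5.
So the move cannot be finished within 5 crossings. (The shortest complete plan takes 7:)
1. Guard goes to cell block B with crate K7 and crate R1.  [cell block A: crate K3, crate R3, crate R7 | cell block B: crate K7, crate R1]
2. Guard goes back to cell block A alone.  [cell block A: crate K3, crate R3, crate R7 | cell block B: crate K7, crate R1]
3. Guard goes to cell block B with crate K3.  [cell block A: crate R3, crate R7 | cell block B: crate K3, crate K7, crate R1]
4. Guard goes back to cell block A with crate R1.  [cell block A: crate R1, crate R3, crate R7 | cell block B: crate K3, crate K7]
5. Guard goes to cell block B with crate R3 and crate R7.  [cell block A: crate R1 | cell block B: crate K3, crate K7, crate R3, crate R7]
6. Guard goes back to cell block A with crate K7.  [cell block A: crate K7, crate R1 | cell block B: crate K3, crate R3, crate R7]
7. Guard goes to cell block B with crate K7 and crate R1.  [cell block A: — | cell block B: crate K3, crate K7, crate R1, crate R3, crate R7]

No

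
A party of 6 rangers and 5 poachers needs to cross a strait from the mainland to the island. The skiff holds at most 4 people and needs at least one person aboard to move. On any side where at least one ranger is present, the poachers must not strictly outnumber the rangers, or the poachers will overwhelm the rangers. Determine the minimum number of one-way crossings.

7

Counting alone: each trip to the island takes at most 4 across and each return brings at least 1 back, so after t trips out (and t−1 returns) at most 4t − (t−1) of the 11 are across; that first reaches 11 at t = 4, so at least 7 crossings are needed.
The plan below uses exactly 7 crossings, so it is optimal:
1. 2 poachers → the island.  (the mainland: 6R 3P; the island: 0R 2P)
2. 1 poacher ← the mainland.  (the mainland: 6R 4P; the island: 0R 1P)
3. 4 poachers → the island.  (the mainland: 6R 0P; the island: 0R 5P)
4. 1 poacher ← the mainland.  (the mainland: 6R 1P; the island: 0R 4P)
5. 4 rangers → the island.  (the mainland: 2R 1P; the island: 4R 4P)
6. 1 poacher ← the mainland.  (the mainland: 2R 2P; the island: 4R 3P)
7. 2 rangers and 2 poachers → the island.  (the mainland: 0R 0P; the island: 6R 5P)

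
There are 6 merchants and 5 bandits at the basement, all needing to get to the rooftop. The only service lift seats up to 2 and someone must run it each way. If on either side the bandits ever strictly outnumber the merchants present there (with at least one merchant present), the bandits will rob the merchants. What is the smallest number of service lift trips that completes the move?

Counting alone: each trip to the rooftop takes at most 2 across and each return brings at least 1 back, so after t trips out (and t−1 returns) at most 2t − (t−1) of the 11 are across; that first reaches 11 at t = 10, so at least 19 crossings are needed.
The plan below uses exactly 19 crossings, so it is optimal:
1. 2 bandits → the rooftop.  (the basement: 6M 3B; the rooftop: 0M 2B)
2. 1 bandit ← the basement.  (the basement: 6M 4B; the rooftop: 0M 1B)
3. 2 bandits → the rooftop.  (the basement: 6M 2B; the rooftop: 0M 3B)
4. 1 bandit ← the basement.  (the basement: 6M 3B; the rooftop: 0M 2B)
5. 2 merchants → the rooftop.  (the basement: 4M 3B; the rooftop: 2M 2B)
6. 1 bandit ← the basement.  (the basement: 4M 4B; the rooftop: 2M 1B)
7. 1 merchant and 1 bandit → the rooftop.  (the basement: 3M 3B; the rooftop: 3M 2B)
8. 1 merchant ← the basement.  (the basement: 4M 3B; the rooftop: 2M 2B)
9. 1 merchant and 1 bandit → the rooftop.  (the basement: 3M 2B; the rooftop: 3M 3B)
10. 1 bandit ← the basement.  (the basement: 3M 3B; the rooftop: 3M 2B)
11. 1 merchant and 1 bandit → the rooftop.  (the basement: 2M 2B; the rooftop: 4M 3B)
12. 1 merchant ← the basement.  (the basement: 3M 2B; the rooftop: 3M 3B)
13. 1 merchant and 1 bandit → the rooftop.  (the basement: 2M 1B; the rooftop: 4M 4B)
14. 1 bandit ← the basement.  (the basement: 2M 2B; the rooftop: 4M 3B)
15. 1 merchant and 1 bandit → the rooftop.  (the basement: 1M 1B; the rooftop: 5M 4B)
16. 1 merchant ← the basement.  (the basement: 2M 1B; the rooftop: 4M 4B)
17. 1 merchant and 1 bandit → the rooftop.  (the basement: 1M 0B; the rooftop: 5M 5B)
18. 1 bandit ← the basement.  (the basement: 1M 1B; the rooftop: 5M 4B)
19. 1 merchant and 1 bandit → the rooftop.  (the basement: 0M 0B; the rooftop: 6M 5B)

19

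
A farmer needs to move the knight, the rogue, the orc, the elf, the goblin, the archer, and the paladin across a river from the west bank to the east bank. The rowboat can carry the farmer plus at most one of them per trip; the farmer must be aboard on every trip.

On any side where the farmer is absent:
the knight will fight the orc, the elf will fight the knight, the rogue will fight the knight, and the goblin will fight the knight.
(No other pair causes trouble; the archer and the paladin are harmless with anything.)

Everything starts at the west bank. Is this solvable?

No

Following every safe sequence of crossings from the start, the most of the 7 that can be at the east bank as the rowboat arrives there on crossings 1, 3, 5, 7 is 1, 2, 3, 4 respectively; the best ever achieved is 4 of 7.
From crossing 9 on, no configuration arises that was not already reachable earlier: only 44 distinct safe configurations (who is on which side, and where the rowboat is) can ever be reached, none of them has everyone across, and every continuation just revisits them. So no valid plan exists.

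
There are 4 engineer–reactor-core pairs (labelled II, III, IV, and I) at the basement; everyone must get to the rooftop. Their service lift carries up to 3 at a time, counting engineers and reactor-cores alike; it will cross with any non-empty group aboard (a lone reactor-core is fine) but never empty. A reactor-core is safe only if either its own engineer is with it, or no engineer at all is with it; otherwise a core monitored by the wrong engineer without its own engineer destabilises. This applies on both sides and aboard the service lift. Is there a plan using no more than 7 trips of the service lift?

No

Counting alone: each trip to the rooftop takes at most 3 across and each return brings at least 1 back, so after t trips out (and t−1 returns) at most 3t − (t−1) of the 8 are across; that first reaches 8 at t = 4, so at least 7 crossings are needed.
The safety rule pushes this higher. Following every safe sequence of crossings, the most of the 8 that can be at the rooftop as the service lift arrives there on crossing 7 is 7 — never all 8.
So the move cannot be finished within 7 crossings. (The shortest complete plan takes 9:)
1. engineer II and reactor-core II cross → the rooftop.
2. engineer II crosses ← the basement.
3. engineer II, engineer III, and reactor-core III cross → the rooftop.
4. engineer II and reactor-core II cross ← the basement.
5. engineer I, engineer II, and engineer IV cross → the rooftop.
6. reactor-core III crosses ← the basement.
7. reactor-core II and reactor-core III cross → the rooftop.
8. reactor-core II crosses ← the basement.
9. reactor-core I, reactor-core II, and reactor-core IV cross → the rooftop.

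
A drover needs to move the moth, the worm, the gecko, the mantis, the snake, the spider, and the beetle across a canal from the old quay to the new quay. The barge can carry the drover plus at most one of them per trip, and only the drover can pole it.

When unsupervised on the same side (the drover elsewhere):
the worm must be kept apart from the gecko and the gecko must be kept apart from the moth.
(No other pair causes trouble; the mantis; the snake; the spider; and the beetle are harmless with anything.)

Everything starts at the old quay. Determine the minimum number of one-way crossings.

15

Counting alone: the drover can take at most 1 across per trip to the new quay, so moving all 7 needs at least 7 loaded trips out, with a return between consecutive ones — at least 13 crossings.
The safety rule pushes this higher. Following every safe sequence of crossings, the most of the 7 that can be at the new quay as the barge arrives there on crossing 13 is 6 — never all 7.
So no plan with fewer than 15 crossings exists, and this one achieves 15:
1. Drover goes to the new quay with the gecko.
2. Drover goes back to the old quay alone.
3. Drover goes to the new quay with the moth.
4. Drover goes back to the old quay with the gecko.
5. Drover goes to the new quay with the worm.
6. Drover goes back to the old quay alone.
7. Drover goes to the new quay with the mantis.
8. Drover goes back to the old quay alone.
9. Drover goes to the new quay with the snake.
10. Drover goes back to the old quay alone.
11. Drover goes to the new quay with the spider.
12. Drover goes back to the old quay alone.
13. Drover goes to the new quay with the beetle.
14. Drover goes back to the old quay alone.
15. Drover goes to the new quay with the gecko.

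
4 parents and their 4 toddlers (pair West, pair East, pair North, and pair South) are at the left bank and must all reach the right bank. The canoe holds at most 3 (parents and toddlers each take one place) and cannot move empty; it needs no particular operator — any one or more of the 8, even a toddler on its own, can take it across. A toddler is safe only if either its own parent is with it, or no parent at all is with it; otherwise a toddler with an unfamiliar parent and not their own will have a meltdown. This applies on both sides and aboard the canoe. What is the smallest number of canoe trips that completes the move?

9

Counting alone: each trip to the right bank takes at most 3 across and each return brings at least 1 back, so after t trips out (and t−1 returns) at most 3t − (t−1) of the 8 are across; that first reaches 8 at t = 4, so at least 7 crossings are needed.
The safety rule pushes this higher. Following every safe sequence of crossings, the most of the 8 that can be at the right bank as the canoe arrives there on crossing 7 is 7 — never all 8.
So no plan with fewer than 9 crossings exists, and this one achieves 9:
1. parent West and toddler West cross → the right bank.
2. parent West crosses ← the left bank.
3. parent East, parent West, and toddler East cross → the right bank.
4. parent West and toddler West cross ← the left bank.
5. parent North, parent South, and parent West cross → the right bank.
6. toddler East crosses ← the left bank.
7. toddler East and toddler West cross → the right bank.
8. toddler West crosses ← the left bank.
9. toddler North, toddler South, and toddler West cross → the right bank.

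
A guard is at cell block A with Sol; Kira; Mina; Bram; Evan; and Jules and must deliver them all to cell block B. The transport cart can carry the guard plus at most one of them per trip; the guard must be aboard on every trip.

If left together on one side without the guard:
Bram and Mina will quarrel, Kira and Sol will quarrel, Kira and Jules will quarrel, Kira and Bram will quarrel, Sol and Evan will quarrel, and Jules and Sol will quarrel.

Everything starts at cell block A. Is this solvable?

Whatever the first load, the items left behind include a forbidden pair without the guard. No opening move is safe, so no plan exists.

No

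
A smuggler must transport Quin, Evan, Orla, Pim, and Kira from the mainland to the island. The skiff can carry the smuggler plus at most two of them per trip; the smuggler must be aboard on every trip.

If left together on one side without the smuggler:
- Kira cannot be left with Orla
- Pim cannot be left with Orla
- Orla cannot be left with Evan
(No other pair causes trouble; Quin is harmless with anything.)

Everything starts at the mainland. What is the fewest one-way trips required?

5

Counting alone: the smuggler can take at most 2 across per trip to the island, so moving all 5 needs at least 3 loaded trips out, with a return between consecutive ones — at least 5 crossings.
The plan below uses exactly 5 crossings, so it is optimal:
1. Smuggler goes to the island with Orla and Quin.  [the mainland: Evan, Kira, Pim | the island: Orla, Quin]
2. Smuggler goes back to the mainland alone.  [the mainland: Evan, Kira, Pim | the island: Orla, Quin]
3. Smuggler goes to the island with Evan and Pim.  [the mainland: Kira | the island: Evan, Orla, Pim, Quin]
4. Smuggler goes back to the mainland with Orla.  [the mainland: Kira, Orla | the island: Evan, Pim, Quin]
5. Smuggler goes to the island with Kira and Orla.  [the mainland: — | the island: Evan, Kira, Orla, Pim, Quin]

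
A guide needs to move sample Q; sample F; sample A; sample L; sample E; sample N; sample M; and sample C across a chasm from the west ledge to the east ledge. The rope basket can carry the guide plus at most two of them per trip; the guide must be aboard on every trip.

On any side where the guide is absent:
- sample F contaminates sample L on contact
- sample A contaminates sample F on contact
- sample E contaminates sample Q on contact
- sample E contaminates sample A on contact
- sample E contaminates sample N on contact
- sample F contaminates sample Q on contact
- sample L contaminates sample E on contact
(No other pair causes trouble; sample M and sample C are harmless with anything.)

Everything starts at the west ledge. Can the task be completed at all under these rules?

Yes

1. Guide goes to the east ledge with sample E and sample F.
2. Guide goes back to the west ledge alone.
3. Guide goes to the east ledge with sample A and sample Q.
4. Guide goes back to the west ledge with sample E and sample F.
5. Guide goes to the east ledge with sample L and sample N.
6. Guide goes back to the west ledge alone.
7. Guide goes to the east ledge with sample C and sample M.
8. Guide goes back to the west ledge alone.
9. Guide goes to the east ledge with sample E and sample F.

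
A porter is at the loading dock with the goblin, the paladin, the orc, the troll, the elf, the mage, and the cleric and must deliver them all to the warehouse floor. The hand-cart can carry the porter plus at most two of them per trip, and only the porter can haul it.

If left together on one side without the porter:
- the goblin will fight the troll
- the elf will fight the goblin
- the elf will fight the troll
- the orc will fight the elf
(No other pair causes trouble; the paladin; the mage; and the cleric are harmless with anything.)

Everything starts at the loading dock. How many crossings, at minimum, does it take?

11

Counting alone: the porter can take at most 2 across per trip to the warehouse floor, so moving all 7 needs at least 4 loaded trips out, with a return between consecutive ones — at least 7 crossings.
The safety rule pushes this higher. Following every safe sequence of crossings, the most of the 7 that can be at the warehouse floor as the hand-cart arrives there on crossings 7, 9 is 5, 6 respectively — never all 7.
So no plan with fewer than 11 crossings exists, and this one achieves 11:
1. Porter goes to the warehouse floor with the elf and the goblin.
2. Porter goes back to the loading dock with the goblin.
3. Porter goes to the warehouse floor with the goblin and the paladin.
4. Porter goes back to the loading dock with the goblin.
5. Porter goes to the warehouse floor with the goblin and the orc.
6. Porter goes back to the loading dock with the elf.
7. Porter goes to the warehouse floor with the mage and the troll.
8. Porter goes back to the loading dock with the goblin.
9. Porter goes to the warehouse floor with the cleric and the goblin.
10. Porter goes back to the loading dock with the goblin.
11. Porter goes to the warehouse floor with the elf and the goblin.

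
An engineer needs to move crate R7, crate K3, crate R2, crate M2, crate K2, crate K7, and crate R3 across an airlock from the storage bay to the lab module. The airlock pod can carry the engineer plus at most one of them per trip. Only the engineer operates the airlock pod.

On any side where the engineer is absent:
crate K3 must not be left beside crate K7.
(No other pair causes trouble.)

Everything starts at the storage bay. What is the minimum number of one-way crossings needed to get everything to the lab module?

13

Counting alone: the engineer can take at most 1 across per trip to the lab module, so moving all 7 needs at least 7 loaded trips out, with a return between consecutive ones — at least 13 crossings.
The plan below uses exactly 13 crossings, so it is optimal:
1. Engineer goes to the lab module with crate K3.  [the storage bay: crate K2, crate K7, crate M2, crate R2, crate R3, crate R7 | the lab module: crate K3]
2. Engineer goes back to the storage bay alone.  [the storage bay: crate K2, crate K7, crate M2, crate R2, crate R3, crate R7 | the lab module: crate K3]
3. Engineer goes to the lab module with crate R7.  [the storage bay: crate K2, crate K7, crate M2, crate R2, crate R3 | the lab module: crate K3, crate R7]
4. Engineer goes back to the storage bay alone.  [the storage bay: crate K2, crate K7, crate M2, crate R2, crate R3 | the lab module: crate K3, crate R7]
5. Engineer goes to the lab module with crate R2.  [the storage bay: crate K2, crate K7, crate M2, crate R3 | the lab module: crate K3, crate R2, crate R7]
6. Engineer goes back to the storage bay alone.  [the storage bay: crate K2, crate K7, crate M2, crate R3 | the lab module: crate K3, crate R2, crate R7]
7. Engineer goes to the lab module with crate M2.  [the storage bay: crate K2, crate K7, crate R3 | the lab module: crate K3, crate M2, crate R2, crate R7]
8. Engineer goes back to the storage bay alone.  [the storage bay: crate K2, crate K7, crate R3 | the lab module: crate K3, crate M2, crate R2, crate R7]
9. Engineer goes to the lab module with crate K2.  [the storage bay: crate K7, crate R3 | the lab module: crate K2, crate K3, crate M2, crate R2, crate R7]
10. Engineer goes back to the storage bay alone.  [the storage bay: crate K7, crate R3 | the lab module: crate K2, crate K3, crate M2, crate R2, crate R7]
11. Engineer goes to the lab module with crate R3.  [the storage bay: crate K7 | the lab module: crate K2, crate K3, crate M2, crate R2, crate R3, crate R7]
12. Engineer goes back to the storage bay alone.  [the storage bay: crate K7 | the lab module: crate K2, crate K3, crate M2, crate R2, crate R3, crate R7]
13. Engineer goes to the lab module with crate K7.  [the storage bay: — | the lab module: crate K2, crate K3, crate K7, crate M2, crate R2, crate R3, crate R7]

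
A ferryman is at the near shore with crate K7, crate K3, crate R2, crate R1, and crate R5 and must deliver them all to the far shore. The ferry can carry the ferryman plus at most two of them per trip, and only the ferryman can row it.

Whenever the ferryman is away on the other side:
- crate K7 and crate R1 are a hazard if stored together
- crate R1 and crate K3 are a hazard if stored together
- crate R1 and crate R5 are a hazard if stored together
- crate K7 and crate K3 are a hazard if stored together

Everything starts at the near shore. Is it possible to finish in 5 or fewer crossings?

No

Counting alone: the ferryman can take at most 2 across per trip to the far shore, so moving all 5 needs at least 3 loaded trips out, with a return between consecutive ones — at least 5 crossings.
The safety rule pushes this higher. Following every safe sequence of crossings, the most of the 5 that can be at the far shore as the ferry arrives there on crossing 5 is 4 — never all 5.
So the move cannot be finished within 5 crossings. (The shortest complete plan takes 7:)
1. Ferryman goes to the far shore with crate K7 and crate R1.  [the near shore: crate K3, crate R2, crate R5 | the far shore: crate K7, crate R1]
2. Ferryman goes back to the near shore with crate K7.  [the near shore: crate K3, crate K7, crate R2, crate R5 | the far shore: crate R1]
3. Ferryman goes to the far shore with crate K7 and crate R2.  [the near shore: crate K3, crate R5 | the far shore: crate K7, crate R1, crate R2]
4. Ferryman goes back to the near shore with crate K7.  [the near shore: crate K3, crate K7, crate R5 | the far shore: crate R1, crate R2]
5. Ferryman goes to the far shore with crate K7 and crate R5.  [the near shore: crate K3 | the far shore: crate K7, crate R1, crate R2, crate R5]
6. Ferryman goes back to the near shore with crate R1.  [the near shore: crate K3, crate R1 | the far shore: crate K7, crate R2, crate R5]
7. Ferryman goes to the far shore with crate K3 and crate R1.  [the near shore: — | the far shore: crate K3, crate K7, crate R1, crate R2, crate R5]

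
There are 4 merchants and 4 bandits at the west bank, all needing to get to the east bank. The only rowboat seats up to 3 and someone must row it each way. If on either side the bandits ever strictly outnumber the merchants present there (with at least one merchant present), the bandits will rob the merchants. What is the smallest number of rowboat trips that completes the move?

9

Counting alone: each trip to the east bank takes at most 3 across and each return brings at least 1 back, so after t trips out (and t−1 returns) at most 3t − (t−1) of the 8 are across; that first reaches 8 at t = 4, so at least 7 crossings are needed.
The safety rule pushes this higher. Following every safe sequence of crossings, the most of the 8 that can be at the east bank as the rowboat arrives there on crossing 7 is 7 — never all 8.
So no plan with fewer than 9 crossings exists, and this one achieves 9:
1. 2 bandits → the east bank.  (the west bank: 4M 2B; the east bank: 0M 2B)
2. 1 bandit ← the west bank.  (the west bank: 4M 3B; the east bank: 0M 1B)
3. 3 bandits → the east bank.  (the west bank: 4M 0B; the east bank: 0M 4B)
4. 1 bandit ← the west bank.  (the west bank: 4M 1B; the east bank: 0M 3B)
5. 3 merchants → the east bank.  (the west bank: 1M 1B; the east bank: 3M 3B)
6. 1 merchant and 1 bandit ← the west bank.  (the west bank: 2M 2B; the east bank: 2M 2B)
7. 2 merchants → the east bank.  (the west bank: 0M 2B; the east bank: 4M 2B)
8. 1 bandit ← the west bank.  (the west bank: 0M 3B; the east bank: 4M 1B)
9. 3 bandits → the east bank.  (the west bank: 0M 0B; the east bank: 4M 4B)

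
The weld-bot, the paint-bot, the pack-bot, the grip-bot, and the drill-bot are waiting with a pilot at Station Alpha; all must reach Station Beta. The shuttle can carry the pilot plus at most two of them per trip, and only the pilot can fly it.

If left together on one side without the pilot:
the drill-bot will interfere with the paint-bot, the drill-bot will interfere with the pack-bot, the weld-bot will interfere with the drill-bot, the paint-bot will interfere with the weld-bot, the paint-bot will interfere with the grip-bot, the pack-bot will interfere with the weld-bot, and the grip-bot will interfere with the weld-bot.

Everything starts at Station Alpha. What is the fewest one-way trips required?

impossible

Whatever the first load, the items left behind include a forbidden pair without the pilot. No opening move is safe, so no plan exists.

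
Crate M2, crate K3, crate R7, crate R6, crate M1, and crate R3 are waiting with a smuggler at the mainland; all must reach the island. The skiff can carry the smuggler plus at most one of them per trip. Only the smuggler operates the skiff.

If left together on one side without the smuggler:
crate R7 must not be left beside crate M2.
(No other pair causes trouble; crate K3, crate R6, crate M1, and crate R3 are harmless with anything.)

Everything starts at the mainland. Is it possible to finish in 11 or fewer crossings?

Yes — this plan uses 11 crossings (≤ 11):
1. Smuggler goes to the island with crate M2.
2. Smuggler goes back to the mainland alone.
3. Smuggler goes to the island with crate K3.
4. Smuggler goes back to the mainland alone.
5. Smuggler goes to the island with crate R6.
6. Smuggler goes back to the mainland alone.
7. Smuggler goes to the island with crate M1.
8. Smuggler goes back to the mainland alone.
9. Smuggler goes to the island with crate R3.
10. Smuggler goes back to the mainland alone.
11. Smuggler goes to the island with crate R7.

Yes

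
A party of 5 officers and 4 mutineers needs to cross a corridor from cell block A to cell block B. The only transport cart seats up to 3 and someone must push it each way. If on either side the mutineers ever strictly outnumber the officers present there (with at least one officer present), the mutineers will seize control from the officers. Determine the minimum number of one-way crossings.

7

Counting alone: each trip to cell block B takes at most 3 across and each return brings at least 1 back, so after t trips out (and t−1 returns) at most 3t − (t−1) of the 9 are across; that first reaches 9 at t = 4, so at least 7 crossings are needed.
The plan below uses exactly 7 crossings, so it is optimal:
1. 3 mutineers → cell block B.  (cell block A: 5O 1M; cell block B: 0O 3M)
2. 1 mutineer ← cell block A.  (cell block A: 5O 2M; cell block B: 0O 2M)
3. 3 officers → cell block B.  (cell block A: 2O 2M; cell block B: 3O 2M)
4. 1 officer ← cell block A.  (cell block A: 3O 2M; cell block B: 2O 2M)
5. 2 officers and 1 mutineer → cell block B.  (cell block A: 1O 1M; cell block B: 4O 3M)
6. 1 officer ← cell block A.  (cell block A: 2O 1M; cell block B: 3O 3M)
7. 2 officers and 1 mutineer → cell block B.  (cell block A: 0O 0M; cell block B: 5O 4M)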